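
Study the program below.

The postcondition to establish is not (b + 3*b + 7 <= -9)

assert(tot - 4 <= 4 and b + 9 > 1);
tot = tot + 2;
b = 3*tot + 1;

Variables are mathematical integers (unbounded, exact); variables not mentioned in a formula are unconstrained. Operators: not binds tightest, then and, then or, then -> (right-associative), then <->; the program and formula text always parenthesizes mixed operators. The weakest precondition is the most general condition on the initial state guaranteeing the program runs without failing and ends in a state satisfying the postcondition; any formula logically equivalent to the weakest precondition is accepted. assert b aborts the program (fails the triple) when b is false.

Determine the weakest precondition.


Working backward. After the program, the postcondition not (b + 3*b + 7 <= -9) must hold; in canonical form it is not (4*b <= -16).
Before b := 3*tot + 1: not (12*tot <= -20)
Before tot := tot + 2: not (12*tot <= -44)
Before assert tot - 4 <= 4 and b + 9 > 1: tot <= 8 and b > -8 and (not (12*tot <= -44))
Answer: WP = tot <= 8 and b > -8 and (not (12*tot <= -44))


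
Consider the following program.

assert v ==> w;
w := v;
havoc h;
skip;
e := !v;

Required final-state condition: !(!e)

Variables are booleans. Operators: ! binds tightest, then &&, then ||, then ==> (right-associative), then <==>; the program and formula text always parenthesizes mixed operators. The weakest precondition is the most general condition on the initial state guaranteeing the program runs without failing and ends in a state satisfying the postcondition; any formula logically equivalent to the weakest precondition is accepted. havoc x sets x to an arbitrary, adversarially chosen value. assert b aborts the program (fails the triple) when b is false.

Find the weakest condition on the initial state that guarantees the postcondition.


Working backward. After the program, the postcondition !(!e) must hold; in canonical form it is e.
Before e := !v: !v
Before skip: !v
Before havoc h: !v
Before w := v: !v
Before assert v ==> w: (v ==> w) && (!v)
Answer: WP = (v ==> w) && (!v)


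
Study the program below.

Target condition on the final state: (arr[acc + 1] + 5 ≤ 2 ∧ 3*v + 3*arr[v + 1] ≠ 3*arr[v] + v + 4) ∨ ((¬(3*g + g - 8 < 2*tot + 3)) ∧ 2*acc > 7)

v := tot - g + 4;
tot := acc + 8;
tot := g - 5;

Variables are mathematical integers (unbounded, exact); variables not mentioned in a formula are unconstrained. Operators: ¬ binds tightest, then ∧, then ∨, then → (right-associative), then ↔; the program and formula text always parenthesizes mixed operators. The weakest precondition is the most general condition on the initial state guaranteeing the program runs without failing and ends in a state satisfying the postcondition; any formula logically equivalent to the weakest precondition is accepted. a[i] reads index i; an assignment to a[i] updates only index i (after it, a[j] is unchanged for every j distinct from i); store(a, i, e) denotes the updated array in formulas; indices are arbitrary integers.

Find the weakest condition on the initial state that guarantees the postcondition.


Working backward. After the program, the postcondition (arr[acc + 1] + 5 ≤ 2 ∧ 3*v + 3*arr[v + 1] ≠ 3*arr[v] + v + 4) ∨ ((¬(3*g + g - 8 < 2*tot + 3)) ∧ 2*acc > 7) must hold; in canonical form it is (arr[acc + 1] ≤ -3 ∧ 3*arr[v + 1] + 2*v ≠ 3*arr[v] + 4) ∨ ((¬(4*g < 2*tot + 11)) ∧ 2*acc > 7).
Before tot := g - 5: (arr[acc + 1] ≤ -3 ∧ 3*arr[v + 1] + 2*v ≠ 3*arr[v] + 4) ∨ ((¬(2*g < 1)) ∧ 2*acc > 7)
Before tot := acc + 8: (arr[acc + 1] ≤ -3 ∧ 3*arr[v + 1] + 2*v ≠ 3*arr[v] + 4) ∨ ((¬(2*g < 1)) ∧ 2*acc > 7)
Before v := tot - g + 4: (arr[acc + 1] ≤ -3 ∧ 3*arr[-g + tot + 5] + 2*tot ≠ 3*arr[-g + tot + 4] + 2*g - 4) ∨ ((¬(2*g < 1)) ∧ 2*acc > 7)
Answer: WP = (arr[acc + 1] ≤ -3 ∧ 3*arr[-g + tot + 5] + 2*tot ≠ 3*arr[-g + tot + 4] + 2*g - 4) ∨ ((¬(2*g < 1)) ∧ 2*acc > 7)


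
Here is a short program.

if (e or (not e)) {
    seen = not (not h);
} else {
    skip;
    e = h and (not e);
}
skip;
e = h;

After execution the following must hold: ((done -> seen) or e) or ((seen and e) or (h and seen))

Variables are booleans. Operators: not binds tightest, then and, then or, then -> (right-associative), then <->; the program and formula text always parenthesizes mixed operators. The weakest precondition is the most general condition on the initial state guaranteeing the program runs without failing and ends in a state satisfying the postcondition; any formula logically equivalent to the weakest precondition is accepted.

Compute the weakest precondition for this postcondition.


Working backward. After the program, the postcondition ((done -> seen) or e) or ((seen and e) or (h and seen)) must hold; in canonical form it is (done -> seen) or e or (seen and e) or (h and seen).
Before e := h: (done -> seen) or h or (seen and h) or (h and seen)
Before skip: (done -> seen) or h or (seen and h) or (h and seen)
Then branch requires (done -> h) or h; else branch requires (done -> seen) or h or (seen and h) or (h and seen).
Before the if: (done -> h) or h
Answer: WP = (done -> h) or h


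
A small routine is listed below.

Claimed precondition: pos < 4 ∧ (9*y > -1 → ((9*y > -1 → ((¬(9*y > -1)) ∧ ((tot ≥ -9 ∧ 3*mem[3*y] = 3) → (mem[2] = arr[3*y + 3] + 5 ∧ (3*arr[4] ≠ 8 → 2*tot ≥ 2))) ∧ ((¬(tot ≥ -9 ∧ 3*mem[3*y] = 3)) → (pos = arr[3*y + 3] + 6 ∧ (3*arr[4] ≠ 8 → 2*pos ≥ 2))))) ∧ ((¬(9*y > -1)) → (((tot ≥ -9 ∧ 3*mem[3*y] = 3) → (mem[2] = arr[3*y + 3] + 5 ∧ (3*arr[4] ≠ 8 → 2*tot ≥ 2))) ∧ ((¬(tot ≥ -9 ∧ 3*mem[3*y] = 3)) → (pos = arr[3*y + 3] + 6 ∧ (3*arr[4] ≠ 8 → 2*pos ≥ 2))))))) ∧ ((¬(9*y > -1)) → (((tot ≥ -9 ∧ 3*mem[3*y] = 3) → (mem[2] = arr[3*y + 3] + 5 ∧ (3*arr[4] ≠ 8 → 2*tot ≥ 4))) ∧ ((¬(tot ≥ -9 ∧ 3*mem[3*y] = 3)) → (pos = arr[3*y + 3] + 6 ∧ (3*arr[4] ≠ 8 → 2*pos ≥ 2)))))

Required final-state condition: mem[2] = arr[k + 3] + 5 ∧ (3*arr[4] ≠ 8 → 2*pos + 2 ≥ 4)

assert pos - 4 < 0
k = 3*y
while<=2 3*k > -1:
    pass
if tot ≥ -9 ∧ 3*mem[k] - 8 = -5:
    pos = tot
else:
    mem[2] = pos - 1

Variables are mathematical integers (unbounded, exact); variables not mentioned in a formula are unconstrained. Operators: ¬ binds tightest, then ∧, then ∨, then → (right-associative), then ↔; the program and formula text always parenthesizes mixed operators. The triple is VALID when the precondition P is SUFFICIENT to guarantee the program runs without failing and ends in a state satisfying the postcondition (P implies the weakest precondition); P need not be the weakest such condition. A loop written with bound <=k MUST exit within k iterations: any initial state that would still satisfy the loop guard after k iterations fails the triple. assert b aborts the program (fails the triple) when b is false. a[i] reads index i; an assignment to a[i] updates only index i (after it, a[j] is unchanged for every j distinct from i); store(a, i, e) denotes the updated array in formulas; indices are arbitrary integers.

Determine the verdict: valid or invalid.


Working backward. After the program, the postcondition mem[2] = arr[k + 3] + 5 ∧ (3*arr[4] ≠ 8 → 2*pos + 2 ≥ 4) must hold; in canonical form it is mem[2] = arr[k + 3] + 5 ∧ (3*arr[4] ≠ 8 → 2*pos ≥ 2).
Then branch requires mem[2] = arr[k + 3] + 5 ∧ (3*arr[4] ≠ 8 → 2*tot ≥ 2); else branch requires pos = arr[k + 3] + 6 ∧ (3*arr[4] ≠ 8 → 2*pos ≥ 2).
Before the if: ((tot ≥ -9 ∧ 3*mem[k] = 3) → (mem[2] = arr[k + 3] + 5 ∧ (3*arr[4] ≠ 8 → 2*tot ≥ 2))) ∧ ((¬(tot ≥ -9 ∧ 3*mem[k] = 3)) → (pos = arr[k + 3] + 6 ∧ (3*arr[4] ≠ 8 → 2*pos ≥ 2)))
Before the loop (bound <=2), unroll the exhaustion recursion (WP_0 = exit-now case; WP_j = one more guarded iteration, up to j = 2):
  WP_0: (¬(3*k > -1)) ∧ ((tot ≥ -9 ∧ 3*mem[k] = 3) → (mem[2] = arr[k + 3] + 5 ∧ (3*arr[4] ≠ 8 → 2*tot ≥ 2))) ∧ ((¬(tot ≥ -9 ∧ 3*mem[k] = 3)) → (pos = arr[k + 3] + 6 ∧ (3*arr[4] ≠ 8 → 2*pos ≥ 2)))
  WP_1: (3*k > -1 → ((¬(3*k > -1)) ∧ ((tot ≥ -9 ∧ 3*mem[k] = 3) → (mem[2] = arr[k + 3] + 5 ∧ (3*arr[4] ≠ 8 → 2*tot ≥ 2))) ∧ ((¬(tot ≥ -9 ∧ 3*mem[k] = 3)) → (pos = arr[k + 3] + 6 ∧ (3*arr[4] ≠ 8 → 2*pos ≥ 2))))) ∧ ((¬(3*k > -1)) → (((tot ≥ -9 ∧ 3*mem[k] = 3) → (mem[2] = arr[k + 3] + 5 ∧ (3*arr[4] ≠ 8 → 2*tot ≥ 2))) ∧ ((¬(tot ≥ -9 ∧ 3*mem[k] = 3)) → (pos = arr[k + 3] + 6 ∧ (3*arr[4] ≠ 8 → 2*pos ≥ 2)))))
  WP_2: (3*k > -1 → ((3*k > -1 → ((¬(3*k > -1)) ∧ ((tot ≥ -9 ∧ 3*mem[k] = 3) → (mem[2] = arr[k + 3] + 5 ∧ (3*arr[4] ≠ 8 → 2*tot ≥ 2))) ∧ ((¬(tot ≥ -9 ∧ 3*mem[k] = 3)) → (pos = arr[k + 3] + 6 ∧ (3*arr[4] ≠ 8 → 2*pos ≥ 2))))) ∧ ((¬(3*k > -1)) → (((tot ≥ -9 ∧ 3*mem[k] = 3) → (mem[2] = arr[k + 3] + 5 ∧ (3*arr[4] ≠ 8 → 2*tot ≥ 2))) ∧ ((¬(tot ≥ -9 ∧ 3*mem[k] = 3)) → (pos = arr[k + 3] + 6 ∧ (3*arr[4] ≠ 8 → 2*pos ≥ 2))))))) ∧ ((¬(3*k > -1)) → (((tot ≥ -9 ∧ 3*mem[k] = 3) → (mem[2] = arr[k + 3] + 5 ∧ (3*arr[4] ≠ 8 → 2*tot ≥ 2))) ∧ ((¬(tot ≥ -9 ∧ 3*mem[k] = 3)) → (pos = arr[k + 3] + 6 ∧ (3*arr[4] ≠ 8 → 2*pos ≥ 2)))))
So before the loop: (3*k > -1 → ((3*k > -1 → ((¬(3*k > -1)) ∧ ((tot ≥ -9 ∧ 3*mem[k] = 3) → (mem[2] = arr[k + 3] + 5 ∧ (3*arr[4] ≠ 8 → 2*tot ≥ 2))) ∧ ((¬(tot ≥ -9 ∧ 3*mem[k] = 3)) → (pos = arr[k + 3] + 6 ∧ (3*arr[4] ≠ 8 → 2*pos ≥ 2))))) ∧ ((¬(3*k > -1)) → (((tot ≥ -9 ∧ 3*mem[k] = 3) → (mem[2] = arr[k + 3] + 5 ∧ (3*arr[4] ≠ 8 → 2*tot ≥ 2))) ∧ ((¬(tot ≥ -9 ∧ 3*mem[k] = 3)) → (pos = arr[k + 3] + 6 ∧ (3*arr[4] ≠ 8 → 2*pos ≥ 2))))))) ∧ ((¬(3*k > -1)) → (((tot ≥ -9 ∧ 3*mem[k] = 3) → (mem[2] = arr[k + 3] + 5 ∧ (3*arr[4] ≠ 8 → 2*tot ≥ 2))) ∧ ((¬(tot ≥ -9 ∧ 3*mem[k] = 3)) → (pos = arr[k + 3] + 6 ∧ (3*arr[4] ≠ 8 → 2*pos ≥ 2)))))
Before k := 3*y: (9*y > -1 → ((9*y > -1 → ((¬(9*y > -1)) ∧ ((tot ≥ -9 ∧ 3*mem[3*y] = 3) → (mem[2] = arr[3*y + 3] + 5 ∧ (3*arr[4] ≠ 8 → 2*tot ≥ 2))) ∧ ((¬(tot ≥ -9 ∧ 3*mem[3*y] = 3)) → (pos = arr[3*y + 3] + 6 ∧ (3*arr[4] ≠ 8 → 2*pos ≥ 2))))) ∧ ((¬(9*y > -1)) → (((tot ≥ -9 ∧ 3*mem[3*y] = 3) → (mem[2] = arr[3*y + 3] + 5 ∧ (3*arr[4] ≠ 8 → 2*tot ≥ 2))) ∧ ((¬(tot ≥ -9 ∧ 3*mem[3*y] = 3)) → (pos = arr[3*y + 3] + 6 ∧ (3*arr[4] ≠ 8 → 2*pos ≥ 2))))))) ∧ ((¬(9*y > -1)) → (((tot ≥ -9 ∧ 3*mem[3*y] = 3) → (mem[2] = arr[3*y + 3] + 5 ∧ (3*arr[4] ≠ 8 → 2*tot ≥ 2))) ∧ ((¬(tot ≥ -9 ∧ 3*mem[3*y] = 3)) → (pos = arr[3*y + 3] + 6 ∧ (3*arr[4] ≠ 8 → 2*pos ≥ 2)))))
Before assert pos - 4 < 0: pos < 4 ∧ (9*y > -1 → ((9*y > -1 → ((¬(9*y > -1)) ∧ ((tot ≥ -9 ∧ 3*mem[3*y] = 3) → (mem[2] = arr[3*y + 3] + 5 ∧ (3*arr[4] ≠ 8 → 2*tot ≥ 2))) ∧ ((¬(tot ≥ -9 ∧ 3*mem[3*y] = 3)) → (pos = arr[3*y + 3] + 6 ∧ (3*arr[4] ≠ 8 → 2*pos ≥ 2))))) ∧ ((¬(9*y > -1)) → (((tot ≥ -9 ∧ 3*mem[3*y] = 3) → (mem[2] = arr[3*y + 3] + 5 ∧ (3*arr[4] ≠ 8 → 2*tot ≥ 2))) ∧ ((¬(tot ≥ -9 ∧ 3*mem[3*y] = 3)) → (pos = arr[3*y + 3] + 6 ∧ (3*arr[4] ≠ 8 → 2*pos ≥ 2))))))) ∧ ((¬(9*y > -1)) → (((tot ≥ -9 ∧ 3*mem[3*y] = 3) → (mem[2] = arr[3*y + 3] + 5 ∧ (3*arr[4] ≠ 8 → 2*tot ≥ 2))) ∧ ((¬(tot ≥ -9 ∧ 3*mem[3*y] = 3)) → (pos = arr[3*y + 3] + 6 ∧ (3*arr[4] ≠ 8 → 2*pos ≥ 2)))))
The weakest precondition is pos < 4 ∧ (9*y > -1 → ((9*y > -1 → ((¬(9*y > -1)) ∧ ((tot ≥ -9 ∧ 3*mem[3*y] = 3) → (mem[2] = arr[3*y + 3] + 5 ∧ (3*arr[4] ≠ 8 → 2*tot ≥ 2))) ∧ ((¬(tot ≥ -9 ∧ 3*mem[3*y] = 3)) → (pos = arr[3*y + 3] + 6 ∧ (3*arr[4] ≠ 8 → 2*pos ≥ 2))))) ∧ ((¬(9*y > -1)) → (((tot ≥ -9 ∧ 3*mem[3*y] = 3) → (mem[2] = arr[3*y + 3] + 5 ∧ (3*arr[4] ≠ 8 → 2*tot ≥ 2))) ∧ ((¬(tot ≥ -9 ∧ 3*mem[3*y] = 3)) → (pos = arr[3*y + 3] + 6 ∧ (3*arr[4] ≠ 8 → 2*pos ≥ 2))))))) ∧ ((¬(9*y > -1)) → (((tot ≥ -9 ∧ 3*mem[3*y] = 3) → (mem[2] = arr[3*y + 3] + 5 ∧ (3*arr[4] ≠ 8 → 2*tot ≥ 2))) ∧ ((¬(tot ≥ -9 ∧ 3*mem[3*y] = 3)) → (pos = arr[3*y + 3] + 6 ∧ (3*arr[4] ≠ 8 → 2*pos ≥ 2))))).
Check whether pos < 4 ∧ (9*y > -1 → ((9*y > -1 → ((¬(9*y > -1)) ∧ ((tot ≥ -9 ∧ 3*mem[3*y] = 3) → (mem[2] = arr[3*y + 3] + 5 ∧ (3*arr[4] ≠ 8 → 2*tot ≥ 2))) ∧ ((¬(tot ≥ -9 ∧ 3*mem[3*y] = 3)) → (pos = arr[3*y + 3] + 6 ∧ (3*arr[4] ≠ 8 → 2*pos ≥ 2))))) ∧ ((¬(9*y > -1)) → (((tot ≥ -9 ∧ 3*mem[3*y] = 3) → (mem[2] = arr[3*y + 3] + 5 ∧ (3*arr[4] ≠ 8 → 2*tot ≥ 2))) ∧ ((¬(tot ≥ -9 ∧ 3*mem[3*y] = 3)) → (pos = arr[3*y + 3] + 6 ∧ (3*arr[4] ≠ 8 → 2*pos ≥ 2))))))) ∧ ((¬(9*y > -1)) → (((tot ≥ -9 ∧ 3*mem[3*y] = 3) → (mem[2] = arr[3*y + 3] + 5 ∧ (3*arr[4] ≠ 8 → 2*tot ≥ 4))) ∧ ((¬(tot ≥ -9 ∧ 3*mem[3*y] = 3)) → (pos = arr[3*y + 3] + 6 ∧ (3*arr[4] ≠ 8 → 2*pos ≥ 2))))) implies it.
Every state satisfying the precondition satisfies the weakest precondition: the implication holds.
Answer: valid


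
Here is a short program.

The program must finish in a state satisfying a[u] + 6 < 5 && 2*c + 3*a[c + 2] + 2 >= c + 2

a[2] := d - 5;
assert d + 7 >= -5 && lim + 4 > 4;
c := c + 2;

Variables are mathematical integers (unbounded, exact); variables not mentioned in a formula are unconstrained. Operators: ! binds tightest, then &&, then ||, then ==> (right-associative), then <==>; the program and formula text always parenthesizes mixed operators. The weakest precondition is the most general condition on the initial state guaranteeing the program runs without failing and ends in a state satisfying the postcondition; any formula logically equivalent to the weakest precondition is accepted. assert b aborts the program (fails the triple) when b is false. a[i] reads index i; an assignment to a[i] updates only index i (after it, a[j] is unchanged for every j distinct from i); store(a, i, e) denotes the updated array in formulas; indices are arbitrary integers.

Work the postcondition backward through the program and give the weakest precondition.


Working backward. After the program, the postcondition a[u] + 6 < 5 && 2*c + 3*a[c + 2] + 2 >= c + 2 must hold; in canonical form it is a[u] < -1 && 3*a[c + 2] + c >= 0.
Before c := c + 2: a[u] < -1 && 3*a[c + 4] + c >= -2
Before assert d + 7 >= -5 && lim + 4 > 4: d >= -12 && lim > 0 && a[u] < -1 && 3*a[c + 4] + c >= -2
Before a[2] := d - 5: d >= -12 && lim > 0 && store(a, 2, d - 5)[u] < -1 && 3*store(a, 2, d - 5)[c + 4] + c >= -2
Answer: WP = d >= -12 && lim > 0 && store(a, 2, d - 5)[u] < -1 && 3*store(a, 2, d - 5)[c + 4] + c >= -2


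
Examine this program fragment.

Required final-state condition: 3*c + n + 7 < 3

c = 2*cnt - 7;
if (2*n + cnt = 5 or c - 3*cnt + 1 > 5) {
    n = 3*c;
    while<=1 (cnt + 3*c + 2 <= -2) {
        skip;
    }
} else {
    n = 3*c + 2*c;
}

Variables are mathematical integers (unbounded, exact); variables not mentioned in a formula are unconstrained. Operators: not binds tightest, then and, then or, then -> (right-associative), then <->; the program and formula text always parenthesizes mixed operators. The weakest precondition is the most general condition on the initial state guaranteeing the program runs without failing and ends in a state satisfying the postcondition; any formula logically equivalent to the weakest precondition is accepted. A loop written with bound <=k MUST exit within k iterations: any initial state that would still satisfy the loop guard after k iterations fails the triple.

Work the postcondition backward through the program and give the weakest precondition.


Working backward. After the program, the postcondition 3*c + n + 7 < 3 must hold; in canonical form it is 3*c + n < -4.
Then branch requires (3*c + cnt <= -4 -> ((not (3*c + cnt <= -4)) and 6*c < -4)) and ((not (3*c + cnt <= -4)) -> 6*c < -4); else branch requires 8*c < -4.
Before the if: ((cnt + 2*n = 5 or c > 3*cnt + 4) -> ((3*c + cnt <= -4 -> ((not (3*c + cnt <= -4)) and 6*c < -4)) and ((not (3*c + cnt <= -4)) -> 6*c < -4))) and ((not (cnt + 2*n = 5 or c > 3*cnt + 4)) -> 8*c < -4)
Before c := 2*cnt - 7: ((cnt + 2*n = 5 or cnt < -11) -> ((7*cnt <= 17 -> ((not (7*cnt <= 17)) and 12*cnt < 38)) and ((not (7*cnt <= 17)) -> 12*cnt < 38))) and ((not (cnt + 2*n = 5 or cnt < -11)) -> 16*cnt < 52)
Answer: WP = ((cnt + 2*n = 5 or cnt < -11) -> ((7*cnt <= 17 -> ((not (7*cnt <= 17)) and 12*cnt < 38)) and ((not (7*cnt <= 17)) -> 12*cnt < 38))) and ((not (cnt + 2*n = 5 or cnt < -11)) -> 16*cnt < 52)


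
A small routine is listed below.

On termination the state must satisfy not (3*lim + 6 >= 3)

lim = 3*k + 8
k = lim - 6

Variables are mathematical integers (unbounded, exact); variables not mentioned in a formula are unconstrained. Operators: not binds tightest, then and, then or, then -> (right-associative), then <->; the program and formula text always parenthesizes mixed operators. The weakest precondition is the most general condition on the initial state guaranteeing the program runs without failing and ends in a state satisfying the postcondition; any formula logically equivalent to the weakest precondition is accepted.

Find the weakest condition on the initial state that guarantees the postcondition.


Working backward. After the program, the postcondition not (3*lim + 6 >= 3) must hold; in canonical form it is not (3*lim >= -3).
Before k := lim - 6: not (3*lim >= -3)
Before lim := 3*k + 8: not (9*k >= -27)
Answer: WP = not (9*k >= -27)


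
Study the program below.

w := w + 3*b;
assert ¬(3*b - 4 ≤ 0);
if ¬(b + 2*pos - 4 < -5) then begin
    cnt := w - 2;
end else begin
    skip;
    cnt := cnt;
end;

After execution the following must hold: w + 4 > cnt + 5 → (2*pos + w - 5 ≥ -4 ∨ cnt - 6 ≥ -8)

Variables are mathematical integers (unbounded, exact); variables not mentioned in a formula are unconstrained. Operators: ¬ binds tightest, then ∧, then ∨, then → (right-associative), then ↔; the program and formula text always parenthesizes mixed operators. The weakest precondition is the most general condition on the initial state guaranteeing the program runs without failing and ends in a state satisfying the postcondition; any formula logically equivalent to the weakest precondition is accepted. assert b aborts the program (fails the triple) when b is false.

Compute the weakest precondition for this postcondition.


Working backward. After the program, the postcondition w + 4 > cnt + 5 → (2*pos + w - 5 ≥ -4 ∨ cnt - 6 ≥ -8) must hold; in canonical form it is w > cnt + 1 → (2*pos + w ≥ 1 ∨ cnt ≥ -2).
Then branch requires 2*pos + w ≥ 1 ∨ w ≥ 0; else branch requires w > cnt + 1 → (2*pos + w ≥ 1 ∨ cnt ≥ -2).
Before the if: ((¬(b + 2*pos < -1)) → (2*pos + w ≥ 1 ∨ w ≥ 0)) ∧ (b + 2*pos < -1 → (w > cnt + 1 → (2*pos + w ≥ 1 ∨ cnt ≥ -2)))
Before assert ¬(3*b - 4 ≤ 0): (¬(3*b ≤ 4)) ∧ ((¬(b + 2*pos < -1)) → (2*pos + w ≥ 1 ∨ w ≥ 0)) ∧ (b + 2*pos < -1 → (w > cnt + 1 → (2*pos + w ≥ 1 ∨ cnt ≥ -2)))
Before w := w + 3*b: (¬(3*b ≤ 4)) ∧ ((¬(b + 2*pos < -1)) → (3*b + 2*pos + w ≥ 1 ∨ 3*b + w ≥ 0)) ∧ (b + 2*pos < -1 → (3*b + w > cnt + 1 → (3*b + 2*pos + w ≥ 1 ∨ cnt ≥ -2)))
Answer: WP = (¬(3*b ≤ 4)) ∧ ((¬(b + 2*pos < -1)) → (3*b + 2*pos + w ≥ 1 ∨ 3*b + w ≥ 0)) ∧ (b + 2*pos < -1 → (3*b + w > cnt + 1 → (3*b + 2*pos + w ≥ 1 ∨ cnt ≥ -2)))


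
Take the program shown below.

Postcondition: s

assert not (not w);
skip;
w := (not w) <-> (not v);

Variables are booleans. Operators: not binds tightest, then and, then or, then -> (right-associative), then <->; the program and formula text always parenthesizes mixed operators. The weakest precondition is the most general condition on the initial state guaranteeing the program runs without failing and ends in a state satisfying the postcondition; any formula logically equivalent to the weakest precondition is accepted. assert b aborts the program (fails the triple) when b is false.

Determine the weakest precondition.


Working backward. After the program, s must hold.
Before w := (not w) <-> (not v): s
Before skip: s
Before assert not (not w): w and s
Answer: WP = w and s


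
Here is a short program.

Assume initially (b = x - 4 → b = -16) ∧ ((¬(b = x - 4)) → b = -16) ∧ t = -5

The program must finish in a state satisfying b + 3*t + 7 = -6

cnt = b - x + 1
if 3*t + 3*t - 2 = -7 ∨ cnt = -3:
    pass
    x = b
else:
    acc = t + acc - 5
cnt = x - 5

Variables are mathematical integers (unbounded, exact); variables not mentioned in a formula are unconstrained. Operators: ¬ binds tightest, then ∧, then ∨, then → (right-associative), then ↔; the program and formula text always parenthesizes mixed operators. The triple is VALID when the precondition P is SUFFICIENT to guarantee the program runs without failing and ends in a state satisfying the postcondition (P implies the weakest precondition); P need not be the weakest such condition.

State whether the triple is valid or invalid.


Working backward. After the program, the postcondition b + 3*t + 7 = -6 must hold; in canonical form it is b + 3*t = -13.
Before cnt := x - 5: b + 3*t = -13
Then branch requires b + 3*t = -13; else branch requires b + 3*t = -13.
Before the if: ((6*t = -5 ∨ cnt = -3) → b + 3*t = -13) ∧ ((¬(6*t = -5 ∨ cnt = -3)) → b + 3*t = -13)
Before cnt := b - x + 1: ((6*t = -5 ∨ b = x - 4) → b + 3*t = -13) ∧ ((¬(6*t = -5 ∨ b = x - 4)) → b + 3*t = -13)
The weakest precondition is ((6*t = -5 ∨ b = x - 4) → b + 3*t = -13) ∧ ((¬(6*t = -5 ∨ b = x - 4)) → b + 3*t = -13).
Check whether (b = x - 4 → b = -16) ∧ ((¬(b = x - 4)) → b = -16) ∧ t = -5 implies it.
Countermodel: at the initial state b = -16, t = -5, x = -12, the precondition holds but the weakest precondition fails.
Answer: invalid


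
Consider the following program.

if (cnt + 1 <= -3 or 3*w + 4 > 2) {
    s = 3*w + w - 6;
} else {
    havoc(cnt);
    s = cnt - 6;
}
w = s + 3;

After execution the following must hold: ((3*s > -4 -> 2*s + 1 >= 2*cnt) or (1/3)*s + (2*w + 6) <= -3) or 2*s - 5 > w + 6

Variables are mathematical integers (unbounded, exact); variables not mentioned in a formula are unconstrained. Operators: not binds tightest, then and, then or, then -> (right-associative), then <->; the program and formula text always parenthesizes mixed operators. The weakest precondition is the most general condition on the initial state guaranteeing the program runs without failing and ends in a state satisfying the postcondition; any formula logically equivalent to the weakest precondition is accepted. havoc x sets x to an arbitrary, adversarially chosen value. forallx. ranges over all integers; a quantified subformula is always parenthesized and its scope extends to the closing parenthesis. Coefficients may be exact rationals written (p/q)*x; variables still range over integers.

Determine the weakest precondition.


Working backward. After the program, the postcondition ((3*s > -4 -> 2*s + 1 >= 2*cnt) or (1/3)*s + (2*w + 6) <= -3) or 2*s - 5 > w + 6 must hold; in canonical form it is (3*s > -4 -> 2*s >= 2*cnt - 1) or (1/3)*s + 2*w <= -9 or 2*s > w + 11.
Before w := s + 3: (3*s > -4 -> 2*s >= 2*cnt - 1) or (7/3)*s <= -15 or s > 14
Then branch requires (12*w > 14 -> 8*w >= 2*cnt + 11) or (28/3)*w <= -1 or 4*w > 20; else branch requires forall cnt_1. ((not (3*cnt_1 > 14)) or (7/3)*cnt_1 <= -1 or cnt_1 > 20).
Before the if: ((cnt <= -4 or 3*w > -2) -> ((12*w > 14 -> 8*w >= 2*cnt + 11) or (28/3)*w <= -1 or 4*w > 20)) and ((not (cnt <= -4 or 3*w > -2)) -> (forall cnt_1. ((not (3*cnt_1 > 14)) or (7/3)*cnt_1 <= -1 or cnt_1 > 20)))
Answer: WP = ((cnt <= -4 or 3*w > -2) -> ((12*w > 14 -> 8*w >= 2*cnt + 11) or (28/3)*w <= -1 or 4*w > 20)) and ((not (cnt <= -4 or 3*w > -2)) -> (forall cnt_1. ((not (3*cnt_1 > 14)) or (7/3)*cnt_1 <= -1 or cnt_1 > 20)))


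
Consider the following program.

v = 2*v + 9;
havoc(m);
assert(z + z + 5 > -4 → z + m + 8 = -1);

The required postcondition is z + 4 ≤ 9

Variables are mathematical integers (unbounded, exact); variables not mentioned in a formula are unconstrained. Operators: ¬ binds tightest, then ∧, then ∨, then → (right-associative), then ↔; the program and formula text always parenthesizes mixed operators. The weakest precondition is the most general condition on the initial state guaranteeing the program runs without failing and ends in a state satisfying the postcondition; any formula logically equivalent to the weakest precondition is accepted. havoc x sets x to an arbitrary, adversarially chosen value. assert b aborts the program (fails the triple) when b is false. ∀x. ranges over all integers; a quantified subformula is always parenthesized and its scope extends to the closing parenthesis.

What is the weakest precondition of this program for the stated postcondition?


Working backward. After the program, the postcondition z + 4 ≤ 9 must hold; in canonical form it is z ≤ 5.
Before assert z + z + 5 > -4 → z + m + 8 = -1: (2*z > -9 → m + z = -9) ∧ z ≤ 5
Before havoc m: ∀m_1. ((2*z > -9 → m_1 + z = -9) ∧ z ≤ 5)
Before v := 2*v + 9: ∀m_1. ((2*z > -9 → m_1 + z = -9) ∧ z ≤ 5)
Answer: WP = ∀m_1. ((2*z > -9 → m_1 + z = -9) ∧ z ≤ 5)


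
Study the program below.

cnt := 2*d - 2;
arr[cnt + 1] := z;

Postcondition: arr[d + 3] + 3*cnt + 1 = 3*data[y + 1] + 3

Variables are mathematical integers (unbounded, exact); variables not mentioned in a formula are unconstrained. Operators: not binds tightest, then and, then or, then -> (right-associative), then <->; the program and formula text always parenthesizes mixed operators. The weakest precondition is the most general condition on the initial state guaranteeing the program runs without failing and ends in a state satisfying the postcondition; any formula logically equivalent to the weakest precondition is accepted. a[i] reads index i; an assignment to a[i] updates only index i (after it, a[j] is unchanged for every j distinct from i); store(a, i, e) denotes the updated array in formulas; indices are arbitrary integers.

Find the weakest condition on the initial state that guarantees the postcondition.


Working backward. After the program, the postcondition arr[d + 3] + 3*cnt + 1 = 3*data[y + 1] + 3 must hold; in canonical form it is arr[d + 3] + 3*cnt = 3*data[y + 1] + 2.
Before arr[cnt + 1] := z: store(arr, cnt + 1, z)[d + 3] + 3*cnt = 3*data[y + 1] + 2
Before cnt := 2*d - 2: store(arr, 2*d - 1, z)[d + 3] + 6*d = 3*data[y + 1] + 8
Answer: WP = store(arr, 2*d - 1, z)[d + 3] + 6*d = 3*data[y + 1] + 8


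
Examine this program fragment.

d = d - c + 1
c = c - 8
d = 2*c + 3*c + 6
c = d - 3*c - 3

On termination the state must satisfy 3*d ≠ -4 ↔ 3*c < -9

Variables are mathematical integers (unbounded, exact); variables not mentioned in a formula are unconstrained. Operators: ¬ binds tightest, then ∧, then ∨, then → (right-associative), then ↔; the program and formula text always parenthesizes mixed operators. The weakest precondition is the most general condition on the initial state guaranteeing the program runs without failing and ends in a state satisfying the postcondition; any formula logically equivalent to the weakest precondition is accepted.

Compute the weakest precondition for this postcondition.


Working backward. After the program, 3*d ≠ -4 ↔ 3*c < -9 must hold.
Before c := d - 3*c - 3: 3*d ≠ -4 ↔ 3*d < 9*c
Before d := 2*c + 3*c + 6: 15*c ≠ -22 ↔ 6*c < -18
Before c := c - 8: 15*c ≠ 98 ↔ 6*c < 30
Before d := d - c + 1: 15*c ≠ 98 ↔ 6*c < 30
Answer: WP = 15*c ≠ 98 ↔ 6*c < 30


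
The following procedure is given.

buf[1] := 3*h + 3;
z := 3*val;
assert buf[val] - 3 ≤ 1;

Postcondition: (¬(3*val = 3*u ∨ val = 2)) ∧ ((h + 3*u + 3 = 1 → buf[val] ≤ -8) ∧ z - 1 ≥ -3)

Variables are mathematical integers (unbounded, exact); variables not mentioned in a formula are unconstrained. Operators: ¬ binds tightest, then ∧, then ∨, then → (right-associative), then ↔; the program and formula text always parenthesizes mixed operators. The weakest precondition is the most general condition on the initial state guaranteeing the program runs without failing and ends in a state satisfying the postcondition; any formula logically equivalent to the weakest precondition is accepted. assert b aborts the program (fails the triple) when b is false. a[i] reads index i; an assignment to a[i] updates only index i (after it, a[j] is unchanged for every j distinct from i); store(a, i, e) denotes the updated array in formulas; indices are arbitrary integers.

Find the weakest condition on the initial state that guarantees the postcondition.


Working backward. After the program, the postcondition (¬(3*val = 3*u ∨ val = 2)) ∧ ((h + 3*u + 3 = 1 → buf[val] ≤ -8) ∧ z - 1 ≥ -3) must hold; in canonical form it is (¬(3*val = 3*u ∨ val = 2)) ∧ (h + 3*u = -2 → buf[val] ≤ -8) ∧ z ≥ -2.
Before assert buf[val] - 3 ≤ 1: buf[val] ≤ 4 ∧ (¬(3*val = 3*u ∨ val = 2)) ∧ (h + 3*u = -2 → buf[val] ≤ -8) ∧ z ≥ -2
Before z := 3*val: buf[val] ≤ 4 ∧ (¬(3*val = 3*u ∨ val = 2)) ∧ (h + 3*u = -2 → buf[val] ≤ -8) ∧ 3*val ≥ -2
Before buf[1] := 3*h + 3: store(buf, 1, 3*h + 3)[val] ≤ 4 ∧ (¬(3*val = 3*u ∨ val = 2)) ∧ (h + 3*u = -2 → store(buf, 1, 3*h + 3)[val] ≤ -8) ∧ 3*val ≥ -2
Answer: WP = store(buf, 1, 3*h + 3)[val] ≤ 4 ∧ (¬(3*val = 3*u ∨ val = 2)) ∧ (h + 3*u = -2 → store(buf, 1, 3*h + 3)[val] ≤ -8) ∧ 3*val ≥ -2


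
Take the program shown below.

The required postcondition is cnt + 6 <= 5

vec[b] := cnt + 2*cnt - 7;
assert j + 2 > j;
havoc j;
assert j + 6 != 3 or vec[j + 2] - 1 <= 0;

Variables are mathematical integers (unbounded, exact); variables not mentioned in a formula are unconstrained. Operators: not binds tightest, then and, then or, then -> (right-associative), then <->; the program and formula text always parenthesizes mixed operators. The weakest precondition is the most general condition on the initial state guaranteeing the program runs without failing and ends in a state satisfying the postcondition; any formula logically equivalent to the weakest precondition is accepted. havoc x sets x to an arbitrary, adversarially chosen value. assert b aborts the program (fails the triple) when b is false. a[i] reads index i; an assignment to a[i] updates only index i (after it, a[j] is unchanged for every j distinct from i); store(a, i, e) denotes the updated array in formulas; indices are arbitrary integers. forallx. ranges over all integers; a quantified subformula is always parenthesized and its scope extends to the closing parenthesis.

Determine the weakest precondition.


Working backward. After the program, the postcondition cnt + 6 <= 5 must hold; in canonical form it is cnt <= -1.
Before assert j + 6 != 3 or vec[j + 2] - 1 <= 0: (j != -3 or vec[j + 2] <= 1) and cnt <= -1
Before havoc j: forall j_1. ((j_1 != -3 or vec[j_1 + 2] <= 1) and cnt <= -1)
Before assert j + 2 > j: forall j_1. ((j_1 != -3 or vec[j_1 + 2] <= 1) and cnt <= -1)
Before vec[b] := cnt + 2*cnt - 7: forall j_1. ((j_1 != -3 or store(vec, b, 3*cnt - 7)[j_1 + 2] <= 1) and cnt <= -1)
Answer: WP = forall j_1. ((j_1 != -3 or store(vec, b, 3*cnt - 7)[j_1 + 2] <= 1) and cnt <= -1)


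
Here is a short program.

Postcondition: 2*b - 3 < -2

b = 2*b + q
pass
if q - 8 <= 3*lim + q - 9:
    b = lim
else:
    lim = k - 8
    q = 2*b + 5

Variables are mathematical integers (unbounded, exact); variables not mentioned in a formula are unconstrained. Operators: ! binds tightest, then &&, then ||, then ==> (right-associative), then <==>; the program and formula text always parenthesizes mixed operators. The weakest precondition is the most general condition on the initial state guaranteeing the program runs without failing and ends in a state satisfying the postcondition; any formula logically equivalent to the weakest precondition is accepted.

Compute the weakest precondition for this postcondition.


Working backward. After the program, the postcondition 2*b - 3 < -2 must hold; in canonical form it is 2*b < 1.
Then branch requires 2*lim < 1; else branch requires 2*b < 1.
Before the if: (3*lim >= 1 ==> 2*lim < 1) && ((!(3*lim >= 1)) ==> 2*b < 1)
Before skip: (3*lim >= 1 ==> 2*lim < 1) && ((!(3*lim >= 1)) ==> 2*b < 1)
Before b := 2*b + q: (3*lim >= 1 ==> 2*lim < 1) && ((!(3*lim >= 1)) ==> 4*b + 2*q < 1)
Answer: WP = (3*lim >= 1 ==> 2*lim < 1) && ((!(3*lim >= 1)) ==> 4*b + 2*q < 1)


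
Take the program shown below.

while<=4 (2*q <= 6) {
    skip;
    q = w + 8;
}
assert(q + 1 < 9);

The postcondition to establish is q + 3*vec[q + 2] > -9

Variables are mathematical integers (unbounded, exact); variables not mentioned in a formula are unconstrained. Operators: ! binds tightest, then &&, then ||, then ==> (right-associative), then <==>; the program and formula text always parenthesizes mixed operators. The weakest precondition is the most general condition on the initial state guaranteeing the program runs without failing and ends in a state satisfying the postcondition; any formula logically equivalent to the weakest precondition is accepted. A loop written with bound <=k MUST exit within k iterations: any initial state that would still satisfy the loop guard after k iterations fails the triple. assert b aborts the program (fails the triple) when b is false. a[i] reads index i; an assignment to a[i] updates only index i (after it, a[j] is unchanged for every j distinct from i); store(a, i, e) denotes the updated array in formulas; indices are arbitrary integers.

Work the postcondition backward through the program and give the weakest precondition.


Working backward. After the program, the postcondition q + 3*vec[q + 2] > -9 must hold; in canonical form it is 3*vec[q + 2] + q > -9.
Before assert q + 1 < 9: q < 8 && 3*vec[q + 2] + q > -9
Before the loop (bound <=4), unroll the exhaustion recursion (WP_0 = exit-now case; WP_j = one more guarded iteration, up to j = 4):
  WP_0: (!(2*q <= 6)) && q < 8 && 3*vec[q + 2] + q > -9
  WP_1: (2*q <= 6 ==> ((!(2*w <= -10)) && w < 0 && 3*vec[w + 10] + w > -17)) && ((!(2*q <= 6)) ==> (q < 8 && 3*vec[q + 2] + q > -9))
  WP_2: (2*q <= 6 ==> ((2*w <= -10 ==> ((!(2*w <= -10)) && w < 0 && 3*vec[w + 10] + w > -17)) && ((!(2*w <= -10)) ==> (w < 0 && 3*vec[w + 10] + w > -17)))) && ((!(2*q <= 6)) ==> (q < 8 && 3*vec[q + 2] + q > -9))
  WP_3: (2*q <= 6 ==> ((2*w <= -10 ==> ((2*w <= -10 ==> ((!(2*w <= -10)) && w < 0 && 3*vec[w + 10] + w > -17)) && ((!(2*w <= -10)) ==> (w < 0 && 3*vec[w + 10] + w > -17)))) && ((!(2*w <= -10)) ==> (w < 0 && 3*vec[w + 10] + w > -17)))) && ((!(2*q <= 6)) ==> (q < 8 && 3*vec[q + 2] + q > -9))
  WP_4: (2*q <= 6 ==> ((2*w <= -10 ==> ((2*w <= -10 ==> ((2*w <= -10 ==> ((!(2*w <= -10)) && w < 0 && 3*vec[w + 10] + w > -17)) && ((!(2*w <= -10)) ==> (w < 0 && 3*vec[w + 10] + w > -17)))) && ((!(2*w <= -10)) ==> (w < 0 && 3*vec[w + 10] + w > -17)))) && ((!(2*w <= -10)) ==> (w < 0 && 3*vec[w + 10] + w > -17)))) && ((!(2*q <= 6)) ==> (q < 8 && 3*vec[q + 2] + q > -9))
So before the loop: (2*q <= 6 ==> ((2*w <= -10 ==> ((2*w <= -10 ==> ((2*w <= -10 ==> ((!(2*w <= -10)) && w < 0 && 3*vec[w + 10] + w > -17)) && ((!(2*w <= -10)) ==> (w < 0 && 3*vec[w + 10] + w > -17)))) && ((!(2*w <= -10)) ==> (w < 0 && 3*vec[w + 10] + w > -17)))) && ((!(2*w <= -10)) ==> (w < 0 && 3*vec[w + 10] + w > -17)))) && ((!(2*q <= 6)) ==> (q < 8 && 3*vec[q + 2] + q > -9))
Answer: WP = (2*q <= 6 ==> ((2*w <= -10 ==> ((2*w <= -10 ==> ((2*w <= -10 ==> ((!(2*w <= -10)) && w < 0 && 3*vec[w + 10] + w > -17)) && ((!(2*w <= -10)) ==> (w < 0 && 3*vec[w + 10] + w > -17)))) && ((!(2*w <= -10)) ==> (w < 0 && 3*vec[w + 10] + w > -17)))) && ((!(2*w <= -10)) ==> (w < 0 && 3*vec[w + 10] + w > -17)))) && ((!(2*q <= 6)) ==> (q < 8 && 3*vec[q + 2] + q > -9))


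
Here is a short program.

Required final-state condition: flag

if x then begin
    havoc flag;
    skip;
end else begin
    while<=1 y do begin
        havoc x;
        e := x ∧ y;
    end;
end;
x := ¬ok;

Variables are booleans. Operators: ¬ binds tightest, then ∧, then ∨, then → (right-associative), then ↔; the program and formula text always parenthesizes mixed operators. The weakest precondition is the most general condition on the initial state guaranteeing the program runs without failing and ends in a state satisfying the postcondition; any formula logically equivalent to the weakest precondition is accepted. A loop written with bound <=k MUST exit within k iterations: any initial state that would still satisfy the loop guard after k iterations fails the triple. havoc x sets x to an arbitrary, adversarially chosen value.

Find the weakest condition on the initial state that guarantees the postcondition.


Working backward. After the program, flag must hold.
Before x := ¬ok: flag
Then branch requires false; else branch requires (y → ((¬y) ∧ flag)) ∧ ((¬y) → flag).
Before the if: (¬x) ∧ ((¬x) → ((y → ((¬y) ∧ flag)) ∧ ((¬y) → flag)))
Answer: WP = (¬x) ∧ ((¬x) → ((y → ((¬y) ∧ flag)) ∧ ((¬y) → flag)))


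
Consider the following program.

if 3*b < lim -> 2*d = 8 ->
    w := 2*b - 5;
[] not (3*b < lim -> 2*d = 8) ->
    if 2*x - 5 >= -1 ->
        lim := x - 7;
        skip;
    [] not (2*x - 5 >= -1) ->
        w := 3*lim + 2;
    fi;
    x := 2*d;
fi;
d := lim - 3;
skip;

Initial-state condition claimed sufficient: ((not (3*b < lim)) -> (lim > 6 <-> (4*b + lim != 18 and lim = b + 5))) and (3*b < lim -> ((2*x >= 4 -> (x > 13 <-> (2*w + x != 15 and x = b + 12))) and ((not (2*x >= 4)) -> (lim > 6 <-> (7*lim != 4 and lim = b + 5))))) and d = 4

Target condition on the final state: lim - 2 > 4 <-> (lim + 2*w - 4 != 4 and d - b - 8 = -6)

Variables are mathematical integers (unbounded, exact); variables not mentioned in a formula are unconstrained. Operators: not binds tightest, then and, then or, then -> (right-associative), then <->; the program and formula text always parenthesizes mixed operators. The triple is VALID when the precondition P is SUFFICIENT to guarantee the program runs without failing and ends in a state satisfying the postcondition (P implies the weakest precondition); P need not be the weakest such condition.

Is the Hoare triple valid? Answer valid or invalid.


Working backward. After the program, the postcondition lim - 2 > 4 <-> (lim + 2*w - 4 != 4 and d - b - 8 = -6) must hold; in canonical form it is lim > 6 <-> (lim + 2*w != 8 and d = b + 2).
Before skip: lim > 6 <-> (lim + 2*w != 8 and d = b + 2)
Before d := lim - 3: lim > 6 <-> (lim + 2*w != 8 and lim = b + 5)
Then branch requires lim > 6 <-> (4*b + lim != 18 and lim = b + 5); else branch requires (2*x >= 4 -> (x > 13 <-> (2*w + x != 15 and x = b + 12))) and ((not (2*x >= 4)) -> (lim > 6 <-> (7*lim != 4 and lim = b + 5))).
Before the if: ((3*b < lim -> 2*d = 8) -> (lim > 6 <-> (4*b + lim != 18 and lim = b + 5))) and ((not (3*b < lim -> 2*d = 8)) -> ((2*x >= 4 -> (x > 13 <-> (2*w + x != 15 and x = b + 12))) and ((not (2*x >= 4)) -> (lim > 6 <-> (7*lim != 4 and lim = b + 5)))))
The weakest precondition is ((3*b < lim -> 2*d = 8) -> (lim > 6 <-> (4*b + lim != 18 and lim = b + 5))) and ((not (3*b < lim -> 2*d = 8)) -> ((2*x >= 4 -> (x > 13 <-> (2*w + x != 15 and x = b + 12))) and ((not (2*x >= 4)) -> (lim > 6 <-> (7*lim != 4 and lim = b + 5))))).
Check whether ((not (3*b < lim)) -> (lim > 6 <-> (4*b + lim != 18 and lim = b + 5))) and (3*b < lim -> ((2*x >= 4 -> (x > 13 <-> (2*w + x != 15 and x = b + 12))) and ((not (2*x >= 4)) -> (lim > 6 <-> (7*lim != 4 and lim = b + 5))))) and d = 4 implies it.
Countermodel: at the initial state b = 3, d = 4, lim = 10, w = 1, x = 15, the precondition holds but the weakest precondition fails.
Answer: invalid


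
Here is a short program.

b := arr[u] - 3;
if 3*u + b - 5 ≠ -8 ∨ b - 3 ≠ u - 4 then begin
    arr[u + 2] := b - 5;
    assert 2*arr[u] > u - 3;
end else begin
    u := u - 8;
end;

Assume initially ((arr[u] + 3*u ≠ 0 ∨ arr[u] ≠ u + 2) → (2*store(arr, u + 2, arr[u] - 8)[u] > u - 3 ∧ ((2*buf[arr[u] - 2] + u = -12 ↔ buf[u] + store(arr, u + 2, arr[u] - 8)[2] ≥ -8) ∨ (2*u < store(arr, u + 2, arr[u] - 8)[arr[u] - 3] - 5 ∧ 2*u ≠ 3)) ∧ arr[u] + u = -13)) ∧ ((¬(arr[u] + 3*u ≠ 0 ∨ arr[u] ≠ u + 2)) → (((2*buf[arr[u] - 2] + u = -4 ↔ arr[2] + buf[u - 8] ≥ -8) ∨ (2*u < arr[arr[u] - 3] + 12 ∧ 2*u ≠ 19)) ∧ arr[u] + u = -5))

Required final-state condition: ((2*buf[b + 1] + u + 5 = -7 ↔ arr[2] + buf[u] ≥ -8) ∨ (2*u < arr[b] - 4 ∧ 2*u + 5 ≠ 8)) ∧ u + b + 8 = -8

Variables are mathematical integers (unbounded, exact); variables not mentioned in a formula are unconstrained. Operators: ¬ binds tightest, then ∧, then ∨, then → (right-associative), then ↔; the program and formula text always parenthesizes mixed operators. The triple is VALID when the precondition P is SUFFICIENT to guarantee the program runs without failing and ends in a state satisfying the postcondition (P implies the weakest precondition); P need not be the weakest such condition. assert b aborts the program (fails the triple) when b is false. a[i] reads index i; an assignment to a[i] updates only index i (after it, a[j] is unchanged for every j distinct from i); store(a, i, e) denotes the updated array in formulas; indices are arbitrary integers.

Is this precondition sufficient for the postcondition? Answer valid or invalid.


Working backward. After the program, the postcondition ((2*buf[b + 1] + u + 5 = -7 ↔ arr[2] + buf[u] ≥ -8) ∨ (2*u < arr[b] - 4 ∧ 2*u + 5 ≠ 8)) ∧ u + b + 8 = -8 must hold; in canonical form it is ((2*buf[b + 1] + u = -12 ↔ arr[2] + buf[u] ≥ -8) ∨ (2*u < arr[b] - 4 ∧ 2*u ≠ 3)) ∧ b + u = -16.
Then branch requires 2*store(arr, u + 2, b - 5)[u] > u - 3 ∧ ((2*buf[b + 1] + u = -12 ↔ buf[u] + store(arr, u + 2, b - 5)[2] ≥ -8) ∨ (2*u < store(arr, u + 2, b - 5)[b] - 4 ∧ 2*u ≠ 3)) ∧ b + u = -16; else branch requires ((2*buf[b + 1] + u = -4 ↔ arr[2] + buf[u - 8] ≥ -8) ∨ (2*u < arr[b] + 12 ∧ 2*u ≠ 19)) ∧ b + u = -8.
Before the if: ((b + 3*u ≠ -3 ∨ b ≠ u - 1) → (2*store(arr, u + 2, b - 5)[u] > u - 3 ∧ ((2*buf[b + 1] + u = -12 ↔ buf[u] + store(arr, u + 2, b - 5)[2] ≥ -8) ∨ (2*u < store(arr, u + 2, b - 5)[b] - 4 ∧ 2*u ≠ 3)) ∧ b + u = -16)) ∧ ((¬(b + 3*u ≠ -3 ∨ b ≠ u - 1)) → (((2*buf[b + 1] + u = -4 ↔ arr[2] + buf[u - 8] ≥ -8) ∨ (2*u < arr[b] + 12 ∧ 2*u ≠ 19)) ∧ b + u = -8))
Before b := arr[u] - 3: ((arr[u] + 3*u ≠ 0 ∨ arr[u] ≠ u + 2) → (2*store(arr, u + 2, arr[u] - 8)[u] > u - 3 ∧ ((2*buf[arr[u] - 2] + u = -12 ↔ buf[u] + store(arr, u + 2, arr[u] - 8)[2] ≥ -8) ∨ (2*u < store(arr, u + 2, arr[u] - 8)[arr[u] - 3] - 4 ∧ 2*u ≠ 3)) ∧ arr[u] + u = -13)) ∧ ((¬(arr[u] + 3*u ≠ 0 ∨ arr[u] ≠ u + 2)) → (((2*buf[arr[u] - 2] + u = -4 ↔ arr[2] + buf[u - 8] ≥ -8) ∨ (2*u < arr[arr[u] - 3] + 12 ∧ 2*u ≠ 19)) ∧ arr[u] + u = -5))
The weakest precondition is ((arr[u] + 3*u ≠ 0 ∨ arr[u] ≠ u + 2) → (2*store(arr, u + 2, arr[u] - 8)[u] > u - 3 ∧ ((2*buf[arr[u] - 2] + u = -12 ↔ buf[u] + store(arr, u + 2, arr[u] - 8)[2] ≥ -8) ∨ (2*u < store(arr, u + 2, arr[u] - 8)[arr[u] - 3] - 4 ∧ 2*u ≠ 3)) ∧ arr[u] + u = -13)) ∧ ((¬(arr[u] + 3*u ≠ 0 ∨ arr[u] ≠ u + 2)) → (((2*buf[arr[u] - 2] + u = -4 ↔ arr[2] + buf[u - 8] ≥ -8) ∨ (2*u < arr[arr[u] - 3] + 12 ∧ 2*u ≠ 19)) ∧ arr[u] + u = -5)).
Check whether ((arr[u] + 3*u ≠ 0 ∨ arr[u] ≠ u + 2) → (2*store(arr, u + 2, arr[u] - 8)[u] > u - 3 ∧ ((2*buf[arr[u] - 2] + u = -12 ↔ buf[u] + store(arr, u + 2, arr[u] - 8)[2] ≥ -8) ∨ (2*u < store(arr, u + 2, arr[u] - 8)[arr[u] - 3] - 5 ∧ 2*u ≠ 3)) ∧ arr[u] + u = -13)) ∧ ((¬(arr[u] + 3*u ≠ 0 ∨ arr[u] ≠ u + 2)) → (((2*buf[arr[u] - 2] + u = -4 ↔ arr[2] + buf[u - 8] ≥ -8) ∨ (2*u < arr[arr[u] - 3] + 12 ∧ 2*u ≠ 19)) ∧ arr[u] + u = -5)) implies it.
Every state satisfying the precondition satisfies the weakest precondition: the implication holds.
Answer: valid
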